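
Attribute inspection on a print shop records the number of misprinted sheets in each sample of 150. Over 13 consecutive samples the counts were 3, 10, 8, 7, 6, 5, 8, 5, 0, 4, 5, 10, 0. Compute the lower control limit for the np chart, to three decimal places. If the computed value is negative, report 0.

p̄ = Σdᵢ / (k·n) = 71 / (13 × 150) = 0.03641
LCL = np̄ − 3·√(np̄(1−p̄)) = 5.4615 − 3 × 2.2941 = -1.4206 → 0 (negative, so LCL = 0)

0.000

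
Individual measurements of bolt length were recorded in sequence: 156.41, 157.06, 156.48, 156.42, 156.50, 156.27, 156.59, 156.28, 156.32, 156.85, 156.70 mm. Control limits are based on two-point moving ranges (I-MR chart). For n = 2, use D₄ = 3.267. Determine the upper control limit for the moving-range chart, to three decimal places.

Moving ranges: 0.65, 0.58, 0.06, 0.08, 0.23, 0.32, 0.31, 0.04, 0.53, 0.15; M̄R̄ = 2.9500 / 10 = 0.2950
UCL_MR = D₄·M̄R̄ = 3.267 × 0.2950 = 0.9638

0.964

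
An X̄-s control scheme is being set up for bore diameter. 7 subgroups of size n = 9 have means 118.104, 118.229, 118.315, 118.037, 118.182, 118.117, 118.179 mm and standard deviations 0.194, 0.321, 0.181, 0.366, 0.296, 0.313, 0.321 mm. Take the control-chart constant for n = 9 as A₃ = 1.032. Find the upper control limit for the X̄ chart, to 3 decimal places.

118.460

X̄̄ = (118.104 + 118.229 + 118.315 + 118.037 + 118.182 + 118.117 + 118.179) / 7 = 118.1661
s̄ = (0.194 + 0.321 + 0.181 + 0.366 + 0.296 + 0.313 + 0.321) / 7 = 0.2846
UCL = X̄̄ + A₃·s̄ = 118.1661 + 1.032 × 0.2846 = 118.4598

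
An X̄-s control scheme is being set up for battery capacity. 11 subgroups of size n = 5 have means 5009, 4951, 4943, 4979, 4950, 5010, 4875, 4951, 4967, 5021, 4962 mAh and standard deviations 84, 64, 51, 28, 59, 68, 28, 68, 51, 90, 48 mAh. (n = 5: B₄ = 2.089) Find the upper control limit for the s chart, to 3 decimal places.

s̄ = (84 + 64 + 51 + 28 + 59 + 68 + 28 + 68 + 51 + 90 + 48) / 11 = 58.0909
UCL_s = B₄·s̄ = 2.089 × 58.0909 = 121.3519

121.352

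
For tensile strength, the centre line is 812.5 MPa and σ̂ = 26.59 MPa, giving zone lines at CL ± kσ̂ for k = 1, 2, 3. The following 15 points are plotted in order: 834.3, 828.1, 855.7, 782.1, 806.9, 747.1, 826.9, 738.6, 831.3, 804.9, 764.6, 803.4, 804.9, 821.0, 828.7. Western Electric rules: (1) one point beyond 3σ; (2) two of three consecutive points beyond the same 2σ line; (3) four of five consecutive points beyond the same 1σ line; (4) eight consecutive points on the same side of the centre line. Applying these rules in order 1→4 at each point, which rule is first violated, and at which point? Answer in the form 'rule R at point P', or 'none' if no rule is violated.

rule 2 at point 8

Zone of each point (C = within 1σ̂, B = 1σ̂–2σ̂, A = 2σ̂–3σ̂, * = beyond 3σ̂; sign = side of CL): 1:+C, 2:+C, 3:+B, 4:-B, 5:-C, 6:-A, 7:+C, 8:-A, 9:+C, 10:-C, 11:-B, 12:-C, 13:-C, 14:+C, 15:+C
Rule 2 (two of three consecutive points beyond the same 2σ limit) is satisfied at point 8.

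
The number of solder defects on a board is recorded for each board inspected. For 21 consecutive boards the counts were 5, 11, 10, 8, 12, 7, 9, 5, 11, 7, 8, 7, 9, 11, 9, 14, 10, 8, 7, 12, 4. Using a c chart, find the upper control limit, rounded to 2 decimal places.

c̄ = (5 + 11 + 10 + 8 + 12 + 7 + 9 + 5 + 11 + 7 + 8 + 7 + 9 + 11 + 9 + 14 + 10 + 8 + 7 + 12 + 4) / 21 = 184 / 21 = 8.7619
UCL = c̄ + 3√c̄ = 8.7619 + 3 × √8.7619 = 8.7619 + 3 × 2.9601 = 17.6421

17.64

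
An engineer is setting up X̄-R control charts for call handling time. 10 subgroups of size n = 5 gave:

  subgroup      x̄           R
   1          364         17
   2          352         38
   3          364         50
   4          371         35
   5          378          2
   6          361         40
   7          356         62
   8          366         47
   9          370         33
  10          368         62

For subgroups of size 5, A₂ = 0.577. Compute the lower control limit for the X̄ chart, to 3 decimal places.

342.728

X̄̄ = (364 + 352 + 364 + 371 + 378 + 361 + 356 + 366 + 370 + 368) / 10 = 3650.0000 / 10 = 365.0000
R̄ = (17 + 38 + 50 + 35 + 2 + 40 + 62 + 47 + 33 + 62) / 10 = 386.0000 / 10 = 38.6000
LCL = X̄̄ − A₂·R̄ = 365.0000 − 0.577 × 38.6000 = 342.7278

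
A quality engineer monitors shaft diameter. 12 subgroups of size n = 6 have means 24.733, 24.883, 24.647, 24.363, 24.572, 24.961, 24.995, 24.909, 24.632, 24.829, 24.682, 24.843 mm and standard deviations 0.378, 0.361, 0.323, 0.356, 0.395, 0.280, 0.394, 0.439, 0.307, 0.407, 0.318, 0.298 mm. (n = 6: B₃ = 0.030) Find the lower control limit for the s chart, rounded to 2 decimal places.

s̄ = (0.378 + 0.361 + 0.323 + 0.356 + 0.395 + 0.280 + 0.394 + 0.439 + 0.307 + 0.407 + 0.318 + 0.298) / 12 = 0.3547
LCL_s = B₃·s̄ = 0.030 × 0.3547 = 0.0106

0.01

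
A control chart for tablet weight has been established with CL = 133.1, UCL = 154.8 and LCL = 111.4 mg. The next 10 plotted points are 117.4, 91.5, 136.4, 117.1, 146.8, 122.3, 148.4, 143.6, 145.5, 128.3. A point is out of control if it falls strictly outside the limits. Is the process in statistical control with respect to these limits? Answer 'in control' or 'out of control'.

out of control

Compare each point to [111.4, 154.8]: sample 2 = 91.5 < LCL.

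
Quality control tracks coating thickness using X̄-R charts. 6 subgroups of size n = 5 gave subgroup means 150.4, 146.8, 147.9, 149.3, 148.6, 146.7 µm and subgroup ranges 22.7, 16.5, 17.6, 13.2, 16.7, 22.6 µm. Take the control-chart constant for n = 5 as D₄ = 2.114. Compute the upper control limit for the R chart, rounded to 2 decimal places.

38.51

R̄ = (22.7 + 16.5 + 17.6 + 13.2 + 16.7 + 22.6) / 6 = 109.3000 / 6 = 18.2167
UCL_R = D₄·R̄ = 2.114 × 18.2167 = 38.5100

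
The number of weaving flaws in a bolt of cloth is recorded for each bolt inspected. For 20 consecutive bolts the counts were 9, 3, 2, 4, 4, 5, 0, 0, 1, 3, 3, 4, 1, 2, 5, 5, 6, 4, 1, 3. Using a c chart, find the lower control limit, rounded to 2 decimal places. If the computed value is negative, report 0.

c̄ = (9 + 3 + 2 + 4 + 4 + 5 + 0 + 0 + 1 + 3 + 3 + 4 + 1 + 2 + 5 + 5 + 6 + 4 + 1 + 3) / 20 = 65 / 20 = 3.2500
LCL = c̄ − 3√c̄ = 3.2500 − 3 × 1.8028 = -2.1583 → 0 (cannot be negative)

0.00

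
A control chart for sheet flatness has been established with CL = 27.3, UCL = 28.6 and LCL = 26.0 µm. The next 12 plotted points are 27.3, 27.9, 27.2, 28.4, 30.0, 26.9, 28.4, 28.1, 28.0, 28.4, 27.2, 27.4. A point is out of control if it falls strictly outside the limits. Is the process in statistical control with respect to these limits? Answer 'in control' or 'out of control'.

Compare each point to [26.0, 28.6]: sample 5 = 30.0 > UCL.

out of control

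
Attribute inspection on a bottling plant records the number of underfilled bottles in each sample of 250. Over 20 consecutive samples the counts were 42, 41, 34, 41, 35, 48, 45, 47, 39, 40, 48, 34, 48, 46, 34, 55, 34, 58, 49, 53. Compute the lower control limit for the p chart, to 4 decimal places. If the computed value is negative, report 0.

0.1022

p̄ = Σdᵢ / (k·n) = 871 / (20 × 250) = 0.17420
LCL = p̄ − 3·√(p̄(1−p̄)/n) = 0.17420 − 3 × 0.02399 = 0.10224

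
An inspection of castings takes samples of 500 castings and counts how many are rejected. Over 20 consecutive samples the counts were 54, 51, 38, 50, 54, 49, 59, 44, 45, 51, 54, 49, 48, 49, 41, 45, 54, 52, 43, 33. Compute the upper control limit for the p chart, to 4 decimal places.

0.1359

p̄ = Σdᵢ / (k·n) = 963 / (20 × 500) = 0.09630
UCL = p̄ + 3·√(p̄(1−p̄)/n) = 0.09630 + 3 × √(0.09630×0.90370/500) = 0.09630 + 3 × 0.01319 = 0.13588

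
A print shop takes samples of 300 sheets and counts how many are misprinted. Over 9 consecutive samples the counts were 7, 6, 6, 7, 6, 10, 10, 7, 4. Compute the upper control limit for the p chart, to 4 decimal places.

p̄ = Σdᵢ / (k·n) = 63 / (9 × 300) = 0.02333
UCL = p̄ + 3·√(p̄(1−p̄)/n) = 0.02333 + 3 × √(0.02333×0.97667/300) = 0.02333 + 3 × 0.00872 = 0.04948

0.0495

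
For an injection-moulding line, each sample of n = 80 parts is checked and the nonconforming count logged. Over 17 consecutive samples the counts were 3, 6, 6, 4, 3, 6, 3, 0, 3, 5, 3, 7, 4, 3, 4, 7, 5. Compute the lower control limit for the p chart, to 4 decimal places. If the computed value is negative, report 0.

0.0000

p̄ = Σdᵢ / (k·n) = 72 / (17 × 80) = 0.05294
LCL = p̄ − 3·√(p̄(1−p̄)/n) = 0.05294 − 3 × 0.02503 = -0.02216 → 0 (negative, so LCL = 0)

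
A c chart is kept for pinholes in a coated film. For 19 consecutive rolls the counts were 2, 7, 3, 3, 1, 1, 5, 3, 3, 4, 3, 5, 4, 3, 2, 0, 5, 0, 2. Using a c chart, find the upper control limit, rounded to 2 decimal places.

8.10

c̄ = (2 + 7 + 3 + 3 + 1 + 1 + 5 + 3 + 3 + 4 + 3 + 5 + 4 + 3 + 2 + 0 + 5 + 0 + 2) / 19 = 56 / 19 = 2.9474
UCL = c̄ + 3√c̄ = 2.9474 + 3 × √2.9474 = 2.9474 + 3 × 1.7168 = 8.0977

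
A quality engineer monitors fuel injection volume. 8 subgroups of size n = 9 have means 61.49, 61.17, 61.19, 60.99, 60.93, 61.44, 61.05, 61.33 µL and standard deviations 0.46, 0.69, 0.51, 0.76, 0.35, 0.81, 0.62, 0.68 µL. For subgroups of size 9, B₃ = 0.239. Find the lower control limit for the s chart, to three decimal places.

0.146

s̄ = (0.46 + 0.69 + 0.51 + 0.76 + 0.35 + 0.81 + 0.62 + 0.68) / 8 = 0.6100
LCL_s = B₃·s̄ = 0.239 × 0.6100 = 0.1458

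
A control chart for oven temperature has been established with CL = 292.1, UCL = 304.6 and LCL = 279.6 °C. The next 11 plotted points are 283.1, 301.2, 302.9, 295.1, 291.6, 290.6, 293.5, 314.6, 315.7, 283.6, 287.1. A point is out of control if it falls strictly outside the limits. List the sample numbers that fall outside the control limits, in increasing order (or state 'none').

Compare each point to [279.6, 304.6]: sample 8 = 314.6 > UCL; sample 9 = 315.7 > UCL.

8, 9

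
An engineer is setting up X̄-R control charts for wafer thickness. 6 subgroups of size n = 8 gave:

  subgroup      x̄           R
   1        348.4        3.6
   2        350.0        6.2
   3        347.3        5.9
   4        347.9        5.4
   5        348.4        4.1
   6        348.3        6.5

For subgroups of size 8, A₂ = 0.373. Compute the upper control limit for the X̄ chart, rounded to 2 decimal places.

X̄̄ = (348.4 + 350.0 + 347.3 + 347.9 + 348.4 + 348.3) / 6 = 2090.3000 / 6 = 348.3833
R̄ = (3.6 + 6.2 + 5.9 + 5.4 + 4.1 + 6.5) / 6 = 31.7000 / 6 = 5.2833
UCL = X̄̄ + A₂·R̄ = 348.3833 + 0.373 × 5.2833 = 350.3540

350.35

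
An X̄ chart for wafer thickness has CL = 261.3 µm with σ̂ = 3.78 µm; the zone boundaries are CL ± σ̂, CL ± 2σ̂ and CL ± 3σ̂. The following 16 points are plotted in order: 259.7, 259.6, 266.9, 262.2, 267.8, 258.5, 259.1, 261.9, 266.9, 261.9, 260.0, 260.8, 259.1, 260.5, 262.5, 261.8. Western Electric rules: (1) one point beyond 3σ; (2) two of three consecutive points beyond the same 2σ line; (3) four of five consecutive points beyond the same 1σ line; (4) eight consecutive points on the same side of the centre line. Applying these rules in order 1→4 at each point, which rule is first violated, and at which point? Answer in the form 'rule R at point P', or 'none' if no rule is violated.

Zone of each point (C = within 1σ̂, B = 1σ̂–2σ̂, A = 2σ̂–3σ̂, * = beyond 3σ̂; sign = side of CL): 1:-C, 2:-C, 3:+B, 4:+C, 5:+B, 6:-C, 7:-C, 8:+C, 9:+B, 10:+C, 11:-C, 12:-C, 13:-C, 14:-C, 15:+C, 16:+C
No rule fires across all 16 points.

none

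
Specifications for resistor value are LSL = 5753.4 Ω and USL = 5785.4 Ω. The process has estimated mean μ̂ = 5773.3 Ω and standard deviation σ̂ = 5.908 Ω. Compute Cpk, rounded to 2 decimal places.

Cpu = (USL − μ̂) / (3σ̂) = (5785.4 − 5773.3) / (3 × 5.908) = 0.6827; Cpl = (μ̂ − LSL) / (3σ̂) = (5773.3 − 5753.4) / (3 × 5.908) = 1.1228; Cpk = min(Cpu, Cpl) = 0.6827

0.68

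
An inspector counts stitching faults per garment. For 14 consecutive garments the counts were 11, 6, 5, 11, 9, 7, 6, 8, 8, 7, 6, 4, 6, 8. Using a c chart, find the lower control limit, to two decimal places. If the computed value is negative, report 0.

c̄ = (11 + 6 + 5 + 11 + 9 + 7 + 6 + 8 + 8 + 7 + 6 + 4 + 6 + 8) / 14 = 102 / 14 = 7.2857
LCL = c̄ − 3√c̄ = 7.2857 − 3 × 2.6992 = -0.8119 → 0 (cannot be negative)

0.00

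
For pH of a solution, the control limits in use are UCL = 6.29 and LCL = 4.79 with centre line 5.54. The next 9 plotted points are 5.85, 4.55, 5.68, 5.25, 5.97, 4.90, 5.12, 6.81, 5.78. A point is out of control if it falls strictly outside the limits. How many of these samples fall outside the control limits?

2

Compare each point to [4.79, 6.29]: sample 2 = 4.55 < LCL; sample 8 = 6.81 > UCL.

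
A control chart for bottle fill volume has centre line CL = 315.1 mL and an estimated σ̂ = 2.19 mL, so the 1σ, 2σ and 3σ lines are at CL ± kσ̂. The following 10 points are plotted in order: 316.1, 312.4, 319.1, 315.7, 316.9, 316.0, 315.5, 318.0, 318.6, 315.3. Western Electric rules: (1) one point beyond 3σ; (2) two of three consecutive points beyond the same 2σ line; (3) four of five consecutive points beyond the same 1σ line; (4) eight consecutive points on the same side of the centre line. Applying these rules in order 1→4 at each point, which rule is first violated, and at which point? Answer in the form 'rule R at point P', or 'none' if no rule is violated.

rule 4 at point 10

Zone of each point (C = within 1σ̂, B = 1σ̂–2σ̂, A = 2σ̂–3σ̂, * = beyond 3σ̂; sign = side of CL): 1:+C, 2:-B, 3:+B, 4:+C, 5:+C, 6:+C, 7:+C, 8:+B, 9:+B, 10:+C
Rule 4 (eight consecutive points on the same side of the centre line) is satisfied at point 10.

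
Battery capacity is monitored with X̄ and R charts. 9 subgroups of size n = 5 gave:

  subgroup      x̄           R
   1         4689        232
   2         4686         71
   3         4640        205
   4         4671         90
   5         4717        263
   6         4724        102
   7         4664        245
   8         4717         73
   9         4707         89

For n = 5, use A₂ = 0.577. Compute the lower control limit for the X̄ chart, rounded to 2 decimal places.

X̄̄ = (4689 + 4686 + 4640 + 4671 + 4717 + 4724 + 4664 + 4717 + 4707) / 9 = 42215.0000 / 9 = 4690.5556
R̄ = (232 + 71 + 205 + 90 + 263 + 102 + 245 + 73 + 89) / 9 = 1370.0000 / 9 = 152.2222
LCL = X̄̄ − A₂·R̄ = 4690.5556 − 0.577 × 152.2222 = 4602.7233

4602.72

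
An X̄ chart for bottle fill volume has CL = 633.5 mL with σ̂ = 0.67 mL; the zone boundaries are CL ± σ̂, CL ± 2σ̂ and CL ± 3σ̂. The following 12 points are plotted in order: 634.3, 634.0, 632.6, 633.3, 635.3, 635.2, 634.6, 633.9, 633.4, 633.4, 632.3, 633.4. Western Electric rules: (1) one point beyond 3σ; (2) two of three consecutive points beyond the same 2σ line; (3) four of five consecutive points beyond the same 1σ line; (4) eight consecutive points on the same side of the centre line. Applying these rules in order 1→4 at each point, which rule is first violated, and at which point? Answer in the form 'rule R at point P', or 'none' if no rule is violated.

Zone of each point (C = within 1σ̂, B = 1σ̂–2σ̂, A = 2σ̂–3σ̂, * = beyond 3σ̂; sign = side of CL): 1:+B, 2:+C, 3:-B, 4:-C, 5:+A, 6:+A, 7:+B, 8:+C, 9:-C, 10:-C, 11:-B, 12:-C
Rule 2 (two of three consecutive points beyond the same 2σ limit) is satisfied at point 6.

rule 2 at point 6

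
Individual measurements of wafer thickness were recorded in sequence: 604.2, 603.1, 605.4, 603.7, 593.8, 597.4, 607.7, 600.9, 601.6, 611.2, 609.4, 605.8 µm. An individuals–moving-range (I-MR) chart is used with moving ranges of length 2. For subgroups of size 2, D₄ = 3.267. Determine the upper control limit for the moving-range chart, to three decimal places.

15.266

Moving ranges: 1.1, 2.3, 1.7, 9.9, 3.6, 10.3, 6.8, 0.7, 9.6, 1.8, 3.6; M̄R̄ = 51.4000 / 11 = 4.6727
UCL_MR = D₄·M̄R̄ = 3.267 × 4.6727 = 15.2658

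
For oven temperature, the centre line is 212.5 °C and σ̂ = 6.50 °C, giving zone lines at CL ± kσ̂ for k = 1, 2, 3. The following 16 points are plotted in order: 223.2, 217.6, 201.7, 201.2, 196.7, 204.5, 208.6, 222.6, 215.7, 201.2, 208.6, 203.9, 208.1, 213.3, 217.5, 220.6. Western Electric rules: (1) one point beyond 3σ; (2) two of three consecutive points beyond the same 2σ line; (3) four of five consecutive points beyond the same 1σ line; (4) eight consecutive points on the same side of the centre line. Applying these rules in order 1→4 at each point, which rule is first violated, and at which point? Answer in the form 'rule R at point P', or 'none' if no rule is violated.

rule 3 at point 6

Zone of each point (C = within 1σ̂, B = 1σ̂–2σ̂, A = 2σ̂–3σ̂, * = beyond 3σ̂; sign = side of CL): 1:+B, 2:+C, 3:-B, 4:-B, 5:-A, 6:-B, 7:-C, 8:+B, 9:+C, 10:-B, 11:-C, 12:-B, 13:-C, 14:+C, 15:+C, 16:+B
Rule 3 (four of five consecutive points beyond the same 1σ limit) is satisfied at point 6.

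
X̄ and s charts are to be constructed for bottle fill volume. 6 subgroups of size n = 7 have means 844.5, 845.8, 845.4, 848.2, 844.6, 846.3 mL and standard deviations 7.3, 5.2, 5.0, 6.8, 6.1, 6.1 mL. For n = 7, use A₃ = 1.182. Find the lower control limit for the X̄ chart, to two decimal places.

X̄̄ = (844.5 + 845.8 + 845.4 + 848.2 + 844.6 + 846.3) / 6 = 845.8000
s̄ = (7.3 + 5.2 + 5.0 + 6.8 + 6.1 + 6.1) / 6 = 6.0833
LCL = X̄̄ − A₃·s̄ = 845.8000 − 1.182 × 6.0833 = 838.6095

838.61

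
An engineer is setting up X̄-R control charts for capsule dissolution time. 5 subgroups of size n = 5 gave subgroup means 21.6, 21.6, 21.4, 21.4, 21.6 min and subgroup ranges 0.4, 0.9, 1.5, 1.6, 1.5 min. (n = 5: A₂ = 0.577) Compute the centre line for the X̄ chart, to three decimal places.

21.520

X̄̄ = (21.6 + 21.6 + 21.4 + 21.4 + 21.6) / 5 = 107.6000 / 5 = 21.5200
CL = X̄̄ = 21.5200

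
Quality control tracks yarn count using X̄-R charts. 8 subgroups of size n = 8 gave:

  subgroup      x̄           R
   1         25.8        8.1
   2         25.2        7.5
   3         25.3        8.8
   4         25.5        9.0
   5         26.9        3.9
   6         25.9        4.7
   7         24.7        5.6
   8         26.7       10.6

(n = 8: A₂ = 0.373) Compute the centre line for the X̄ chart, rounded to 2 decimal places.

25.75

X̄̄ = (25.8 + 25.2 + 25.3 + 25.5 + 26.9 + 25.9 + 24.7 + 26.7) / 8 = 206.0000 / 8 = 25.7500
CL = X̄̄ = 25.7500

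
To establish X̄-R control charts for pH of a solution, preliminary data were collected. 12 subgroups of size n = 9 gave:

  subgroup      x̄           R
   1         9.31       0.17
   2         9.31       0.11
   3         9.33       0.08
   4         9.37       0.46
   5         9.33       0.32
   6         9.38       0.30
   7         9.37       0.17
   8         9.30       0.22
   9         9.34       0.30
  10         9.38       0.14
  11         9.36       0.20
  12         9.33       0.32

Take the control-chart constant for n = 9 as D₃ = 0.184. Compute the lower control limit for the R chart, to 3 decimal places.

R̄ = (0.17 + 0.11 + 0.08 + 0.46 + 0.32 + 0.30 + 0.17 + 0.22 + 0.30 + 0.14 + 0.20 + 0.32) / 12 = 2.7900 / 12 = 0.2325
LCL_R = D₃·R̄ = 0.184 × 0.2325 = 0.0428

0.043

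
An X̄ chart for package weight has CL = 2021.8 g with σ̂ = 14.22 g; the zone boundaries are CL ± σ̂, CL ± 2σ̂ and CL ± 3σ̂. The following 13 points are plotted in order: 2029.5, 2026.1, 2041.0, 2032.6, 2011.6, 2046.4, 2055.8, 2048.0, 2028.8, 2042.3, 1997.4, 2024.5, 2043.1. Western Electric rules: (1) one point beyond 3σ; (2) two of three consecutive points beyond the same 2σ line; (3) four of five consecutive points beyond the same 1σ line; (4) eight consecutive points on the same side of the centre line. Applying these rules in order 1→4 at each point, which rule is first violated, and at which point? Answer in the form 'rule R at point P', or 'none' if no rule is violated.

Zone of each point (C = within 1σ̂, B = 1σ̂–2σ̂, A = 2σ̂–3σ̂, * = beyond 3σ̂; sign = side of CL): 1:+C, 2:+C, 3:+B, 4:+C, 5:-C, 6:+B, 7:+A, 8:+B, 9:+C, 10:+B, 11:-B, 12:+C, 13:+B
Rule 3 (four of five consecutive points beyond the same 1σ limit) is satisfied at point 10.

rule 3 at point 10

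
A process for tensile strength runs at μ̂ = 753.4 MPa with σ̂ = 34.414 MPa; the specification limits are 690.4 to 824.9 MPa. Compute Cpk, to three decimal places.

0.610

Cpu = (USL − μ̂) / (3σ̂) = (824.9 − 753.4) / (3 × 34.414) = 0.6925; Cpl = (μ̂ − LSL) / (3σ̂) = (753.4 − 690.4) / (3 × 34.414) = 0.6102; Cpk = min(Cpu, Cpl) = 0.6102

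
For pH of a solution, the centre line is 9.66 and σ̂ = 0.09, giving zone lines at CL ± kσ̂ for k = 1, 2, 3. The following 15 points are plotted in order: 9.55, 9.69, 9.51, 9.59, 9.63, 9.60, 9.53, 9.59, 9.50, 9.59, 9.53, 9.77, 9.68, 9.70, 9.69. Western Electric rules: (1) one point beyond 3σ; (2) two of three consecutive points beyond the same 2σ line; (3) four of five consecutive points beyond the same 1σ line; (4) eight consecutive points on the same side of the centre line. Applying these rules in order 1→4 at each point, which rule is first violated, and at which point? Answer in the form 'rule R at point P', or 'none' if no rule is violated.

Zone of each point (C = within 1σ̂, B = 1σ̂–2σ̂, A = 2σ̂–3σ̂, * = beyond 3σ̂; sign = side of CL): 1:-B, 2:+C, 3:-B, 4:-C, 5:-C, 6:-C, 7:-B, 8:-C, 9:-B, 10:-C, 11:-B, 12:+B, 13:+C, 14:+C, 15:+C
Rule 4 (eight consecutive points on the same side of the centre line) is satisfied at point 10.

rule 4 at point 10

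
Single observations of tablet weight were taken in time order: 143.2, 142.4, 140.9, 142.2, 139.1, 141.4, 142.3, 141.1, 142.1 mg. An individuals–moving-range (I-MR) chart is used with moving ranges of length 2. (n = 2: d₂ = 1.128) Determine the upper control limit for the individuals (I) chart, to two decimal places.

X̄ = (143.2 + 142.4 + 140.9 + 142.2 + 139.1 + 141.4 + 142.3 + 141.1 + 142.1) / 9 = 141.6333
Moving ranges: 0.8, 1.5, 1.3, 3.1, 2.3, 0.9, 1.2, 1.0; M̄R̄ = 12.1000 / 8 = 1.5125
UCL = X̄ + 3·M̄R̄/d₂ = 141.6333 + 3 × 1.5125 / 1.128 = 145.6559

145.66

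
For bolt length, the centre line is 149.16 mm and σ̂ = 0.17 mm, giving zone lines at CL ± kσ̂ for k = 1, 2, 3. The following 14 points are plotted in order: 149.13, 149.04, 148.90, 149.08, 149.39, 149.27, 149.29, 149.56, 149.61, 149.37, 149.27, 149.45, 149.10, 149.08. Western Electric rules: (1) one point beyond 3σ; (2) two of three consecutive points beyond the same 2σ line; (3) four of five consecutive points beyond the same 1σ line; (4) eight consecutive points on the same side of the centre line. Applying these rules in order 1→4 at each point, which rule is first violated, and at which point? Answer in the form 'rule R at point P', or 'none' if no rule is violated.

Zone of each point (C = within 1σ̂, B = 1σ̂–2σ̂, A = 2σ̂–3σ̂, * = beyond 3σ̂; sign = side of CL): 1:-C, 2:-C, 3:-B, 4:-C, 5:+B, 6:+C, 7:+C, 8:+A, 9:+A, 10:+B, 11:+C, 12:+B, 13:-C, 14:-C
Rule 2 (two of three consecutive points beyond the same 2σ limit) is satisfied at point 9.

rule 2 at point 9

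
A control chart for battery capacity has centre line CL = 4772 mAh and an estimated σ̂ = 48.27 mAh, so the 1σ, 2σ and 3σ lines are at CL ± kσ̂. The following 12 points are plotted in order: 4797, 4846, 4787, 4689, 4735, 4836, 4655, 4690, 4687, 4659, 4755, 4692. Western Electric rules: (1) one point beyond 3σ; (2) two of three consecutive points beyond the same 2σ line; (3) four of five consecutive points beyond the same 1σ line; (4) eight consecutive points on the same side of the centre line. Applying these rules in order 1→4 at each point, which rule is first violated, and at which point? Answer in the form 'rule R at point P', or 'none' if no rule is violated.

Zone of each point (C = within 1σ̂, B = 1σ̂–2σ̂, A = 2σ̂–3σ̂, * = beyond 3σ̂; sign = side of CL): 1:+C, 2:+B, 3:+C, 4:-B, 5:-C, 6:+B, 7:-A, 8:-B, 9:-B, 10:-A, 11:-C, 12:-B
Rule 3 (four of five consecutive points beyond the same 1σ limit) is satisfied at point 10.

rule 3 at point 10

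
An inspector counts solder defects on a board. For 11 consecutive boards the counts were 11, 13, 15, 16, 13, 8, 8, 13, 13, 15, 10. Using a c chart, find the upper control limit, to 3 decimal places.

c̄ = (11 + 13 + 15 + 16 + 13 + 8 + 8 + 13 + 13 + 15 + 10) / 11 = 135 / 11 = 12.2727
UCL = c̄ + 3√c̄ = 12.2727 + 3 × √12.2727 = 12.2727 + 3 × 3.5032 = 22.7825

22.782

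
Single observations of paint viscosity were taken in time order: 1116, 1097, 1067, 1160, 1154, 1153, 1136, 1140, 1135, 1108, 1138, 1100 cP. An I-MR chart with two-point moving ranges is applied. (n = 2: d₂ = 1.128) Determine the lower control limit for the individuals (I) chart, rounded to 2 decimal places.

1060.05

X̄ = (1116 + 1097 + 1067 + 1160 + 1154 + 1153 + 1136 + 1140 + 1135 + 1108 + 1138 + 1100) / 12 = 1125.3333
Moving ranges: 19, 30, 93, 6, 1, 17, 4, 5, 27, 30, 38; M̄R̄ = 270.0000 / 11 = 24.5455
LCL = X̄ − 3·M̄R̄/d₂ = 1125.3333 − 3 × 24.5455 / 1.128 = 1060.0529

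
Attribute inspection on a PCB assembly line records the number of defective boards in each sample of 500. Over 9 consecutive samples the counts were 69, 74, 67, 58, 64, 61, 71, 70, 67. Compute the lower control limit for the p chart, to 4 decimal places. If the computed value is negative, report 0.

0.0879

p̄ = Σdᵢ / (k·n) = 601 / (9 × 500) = 0.13356
LCL = p̄ − 3·√(p̄(1−p̄)/n) = 0.13356 − 3 × 0.01521 = 0.08792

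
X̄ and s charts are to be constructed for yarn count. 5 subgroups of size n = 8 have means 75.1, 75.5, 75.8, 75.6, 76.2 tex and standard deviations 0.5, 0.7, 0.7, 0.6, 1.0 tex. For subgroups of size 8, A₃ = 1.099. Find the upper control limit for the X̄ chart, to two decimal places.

76.41

X̄̄ = (75.1 + 75.5 + 75.8 + 75.6 + 76.2) / 5 = 75.6400
s̄ = (0.5 + 0.7 + 0.7 + 0.6 + 1.0) / 5 = 0.7000
UCL = X̄̄ + A₃·s̄ = 75.6400 + 1.099 × 0.7000 = 76.4093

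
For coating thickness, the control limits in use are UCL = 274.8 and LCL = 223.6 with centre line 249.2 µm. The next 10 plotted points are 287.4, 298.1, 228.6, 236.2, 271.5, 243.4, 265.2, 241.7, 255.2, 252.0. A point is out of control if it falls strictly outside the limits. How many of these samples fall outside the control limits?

2

Compare each point to [223.6, 274.8]: sample 1 = 287.4 > UCL; sample 2 = 298.1 > UCL.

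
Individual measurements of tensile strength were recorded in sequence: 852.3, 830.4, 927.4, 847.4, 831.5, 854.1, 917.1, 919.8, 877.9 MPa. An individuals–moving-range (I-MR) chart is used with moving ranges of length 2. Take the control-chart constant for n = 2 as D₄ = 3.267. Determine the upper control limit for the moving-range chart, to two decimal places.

140.89

Moving ranges: 21.9, 97.0, 80.0, 15.9, 22.6, 63.0, 2.7, 41.9; M̄R̄ = 345.0000 / 8 = 43.1250
UCL_MR = D₄·M̄R̄ = 3.267 × 43.1250 = 140.8894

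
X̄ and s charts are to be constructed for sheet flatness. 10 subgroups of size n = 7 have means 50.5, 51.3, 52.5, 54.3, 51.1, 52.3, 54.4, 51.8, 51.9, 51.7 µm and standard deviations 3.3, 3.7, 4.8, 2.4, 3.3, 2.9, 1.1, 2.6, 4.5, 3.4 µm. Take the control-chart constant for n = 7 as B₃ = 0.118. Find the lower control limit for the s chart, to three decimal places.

s̄ = (3.3 + 3.7 + 4.8 + 2.4 + 3.3 + 2.9 + 1.1 + 2.6 + 4.5 + 3.4) / 10 = 3.2000
LCL_s = B₃·s̄ = 0.118 × 3.2000 = 0.3776

0.378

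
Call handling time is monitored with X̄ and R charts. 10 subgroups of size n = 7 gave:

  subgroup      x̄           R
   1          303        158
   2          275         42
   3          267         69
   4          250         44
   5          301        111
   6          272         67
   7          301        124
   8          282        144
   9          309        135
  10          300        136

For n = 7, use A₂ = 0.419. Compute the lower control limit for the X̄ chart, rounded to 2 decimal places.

242.84

X̄̄ = (303 + 275 + 267 + 250 + 301 + 272 + 301 + 282 + 309 + 300) / 10 = 2860.0000 / 10 = 286.0000
R̄ = (158 + 42 + 69 + 44 + 111 + 67 + 124 + 144 + 135 + 136) / 10 = 1030.0000 / 10 = 103.0000
LCL = X̄̄ − A₂·R̄ = 286.0000 − 0.419 × 103.0000 = 242.8430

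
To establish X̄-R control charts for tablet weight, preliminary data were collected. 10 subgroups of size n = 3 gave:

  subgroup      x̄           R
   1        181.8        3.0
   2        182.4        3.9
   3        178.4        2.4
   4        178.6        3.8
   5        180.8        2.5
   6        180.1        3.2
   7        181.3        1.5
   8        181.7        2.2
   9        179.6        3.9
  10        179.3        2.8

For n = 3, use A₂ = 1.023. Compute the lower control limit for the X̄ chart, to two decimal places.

X̄̄ = (181.8 + 182.4 + 178.4 + 178.6 + 180.8 + 180.1 + 181.3 + 181.7 + 179.6 + 179.3) / 10 = 1804.0000 / 10 = 180.4000
R̄ = (3.0 + 3.9 + 2.4 + 3.8 + 2.5 + 3.2 + 1.5 + 2.2 + 3.9 + 2.8) / 10 = 29.2000 / 10 = 2.9200
LCL = X̄̄ − A₂·R̄ = 180.4000 − 1.023 × 2.9200 = 177.4128

177.41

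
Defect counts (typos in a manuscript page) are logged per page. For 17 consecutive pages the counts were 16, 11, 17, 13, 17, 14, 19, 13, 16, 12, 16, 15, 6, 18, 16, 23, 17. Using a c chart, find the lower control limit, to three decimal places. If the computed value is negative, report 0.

3.526

c̄ = (16 + 11 + 17 + 13 + 17 + 14 + 19 + 13 + 16 + 12 + 16 + 15 + 6 + 18 + 16 + 23 + 17) / 17 = 259 / 17 = 15.2353
LCL = c̄ − 3√c̄ = 15.2353 − 3 × 3.9032 = 3.5256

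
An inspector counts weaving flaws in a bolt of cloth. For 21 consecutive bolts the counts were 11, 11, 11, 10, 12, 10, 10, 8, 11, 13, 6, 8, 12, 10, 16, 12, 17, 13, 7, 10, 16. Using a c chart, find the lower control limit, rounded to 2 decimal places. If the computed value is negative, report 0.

1.13

c̄ = (11 + 11 + 11 + 10 + 12 + 10 + 10 + 8 + 11 + 13 + 6 + 8 + 12 + 10 + 16 + 12 + 17 + 13 + 7 + 10 + 16) / 21 = 234 / 21 = 11.1429
LCL = c̄ − 3√c̄ = 11.1429 − 3 × 3.3381 = 1.1286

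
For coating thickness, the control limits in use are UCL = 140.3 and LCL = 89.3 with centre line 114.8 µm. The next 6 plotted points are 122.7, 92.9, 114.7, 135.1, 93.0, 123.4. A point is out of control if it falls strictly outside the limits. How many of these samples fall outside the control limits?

0

All 6 points lie within [89.3, 140.3].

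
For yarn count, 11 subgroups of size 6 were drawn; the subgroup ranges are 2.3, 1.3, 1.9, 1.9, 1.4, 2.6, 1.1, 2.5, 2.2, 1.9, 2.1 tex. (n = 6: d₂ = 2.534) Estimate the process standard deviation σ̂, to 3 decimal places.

R̄ = (2.3 + 1.3 + 1.9 + 1.9 + 1.4 + 2.6 + 1.1 + 2.5 + 2.2 + 1.9 + 2.1) / 11 = 1.9273
σ̂ = R̄ / d₂ = 1.9273 / 2.534 = 0.7606

0.761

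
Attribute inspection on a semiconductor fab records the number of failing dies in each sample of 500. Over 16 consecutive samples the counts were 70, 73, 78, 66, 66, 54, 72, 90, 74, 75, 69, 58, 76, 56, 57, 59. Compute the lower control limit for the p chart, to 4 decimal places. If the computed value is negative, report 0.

0.0905

p̄ = Σdᵢ / (k·n) = 1093 / (16 × 500) = 0.13662
LCL = p̄ − 3·√(p̄(1−p̄)/n) = 0.13662 − 3 × 0.01536 = 0.09055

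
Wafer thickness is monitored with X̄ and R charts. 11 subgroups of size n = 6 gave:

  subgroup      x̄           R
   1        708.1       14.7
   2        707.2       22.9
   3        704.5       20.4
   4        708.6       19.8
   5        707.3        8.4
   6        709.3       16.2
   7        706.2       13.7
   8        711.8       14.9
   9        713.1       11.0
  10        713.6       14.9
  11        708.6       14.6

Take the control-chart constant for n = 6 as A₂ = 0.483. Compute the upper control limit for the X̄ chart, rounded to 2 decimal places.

716.47

X̄̄ = (708.1 + 707.2 + 704.5 + 708.6 + 707.3 + 709.3 + 706.2 + 711.8 + 713.1 + 713.6 + 708.6) / 11 = 7798.3000 / 11 = 708.9364
R̄ = (14.7 + 22.9 + 20.4 + 19.8 + 8.4 + 16.2 + 13.7 + 14.9 + 11.0 + 14.9 + 14.6) / 11 = 171.5000 / 11 = 15.5909
UCL = X̄̄ + A₂·R̄ = 708.9364 + 0.483 × 15.5909 = 716.4668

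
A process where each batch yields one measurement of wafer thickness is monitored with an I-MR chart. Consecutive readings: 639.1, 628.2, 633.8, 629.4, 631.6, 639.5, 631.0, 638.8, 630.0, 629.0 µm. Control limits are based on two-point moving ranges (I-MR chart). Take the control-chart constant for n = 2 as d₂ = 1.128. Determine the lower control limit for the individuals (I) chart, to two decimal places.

X̄ = (639.1 + 628.2 + 633.8 + 629.4 + 631.6 + 639.5 + 631.0 + 638.8 + 630.0 + 629.0) / 10 = 633.0400
Moving ranges: 10.9, 5.6, 4.4, 2.2, 7.9, 8.5, 7.8, 8.8, 1.0; M̄R̄ = 57.1000 / 9 = 6.3444
LCL = X̄ − 3·M̄R̄/d₂ = 633.0400 − 3 × 6.3444 / 1.128 = 616.1665

616.17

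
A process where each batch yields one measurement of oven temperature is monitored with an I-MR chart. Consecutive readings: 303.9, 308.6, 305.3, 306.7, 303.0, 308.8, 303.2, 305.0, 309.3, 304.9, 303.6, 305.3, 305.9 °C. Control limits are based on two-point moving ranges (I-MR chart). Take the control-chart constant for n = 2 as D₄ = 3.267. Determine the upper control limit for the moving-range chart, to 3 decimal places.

Moving ranges: 4.7, 3.3, 1.4, 3.7, 5.8, 5.6, 1.8, 4.3, 4.4, 1.3, 1.7, 0.6; M̄R̄ = 38.6000 / 12 = 3.2167
UCL_MR = D₄·M̄R̄ = 3.267 × 3.2167 = 10.5089

10.509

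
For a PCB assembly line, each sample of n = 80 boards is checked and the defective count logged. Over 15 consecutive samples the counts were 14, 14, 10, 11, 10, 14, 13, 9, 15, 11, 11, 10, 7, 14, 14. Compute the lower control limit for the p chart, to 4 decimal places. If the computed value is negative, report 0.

p̄ = Σdᵢ / (k·n) = 177 / (15 × 80) = 0.14750
LCL = p̄ − 3·√(p̄(1−p̄)/n) = 0.14750 − 3 × 0.03965 = 0.02856

0.0286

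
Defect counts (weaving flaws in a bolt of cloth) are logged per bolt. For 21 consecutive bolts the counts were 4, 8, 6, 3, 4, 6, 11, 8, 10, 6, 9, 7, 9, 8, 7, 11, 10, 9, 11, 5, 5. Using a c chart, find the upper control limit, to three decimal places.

15.679

c̄ = (4 + 8 + 6 + 3 + 4 + 6 + 11 + 8 + 10 + 6 + 9 + 7 + 9 + 8 + 7 + 11 + 10 + 9 + 11 + 5 + 5) / 21 = 157 / 21 = 7.4762
UCL = c̄ + 3√c̄ = 7.4762 + 3 × √7.4762 = 7.4762 + 3 × 2.7343 = 15.6790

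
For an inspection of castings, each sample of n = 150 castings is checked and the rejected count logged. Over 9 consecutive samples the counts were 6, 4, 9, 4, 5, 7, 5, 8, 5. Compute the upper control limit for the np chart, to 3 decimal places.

13.025

p̄ = Σdᵢ / (k·n) = 53 / (9 × 150) = 0.03926
UCL = np̄ + 3·√(np̄(1−p̄)) = 5.8889 + 3 × √(5.8889×0.96074) = 5.8889 + 3 × 2.3786 = 13.0247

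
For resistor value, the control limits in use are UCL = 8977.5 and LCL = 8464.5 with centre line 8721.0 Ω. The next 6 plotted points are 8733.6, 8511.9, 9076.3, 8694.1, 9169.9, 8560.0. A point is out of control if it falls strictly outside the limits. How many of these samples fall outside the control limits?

2

Compare each point to [8464.5, 8977.5]: sample 3 = 9076.3 > UCL; sample 5 = 9169.9 > UCL.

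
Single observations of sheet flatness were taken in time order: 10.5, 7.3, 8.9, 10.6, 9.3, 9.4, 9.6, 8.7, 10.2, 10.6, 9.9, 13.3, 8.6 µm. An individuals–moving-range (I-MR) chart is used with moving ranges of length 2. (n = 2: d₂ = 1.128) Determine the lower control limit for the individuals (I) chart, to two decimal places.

X̄ = (10.5 + 7.3 + 8.9 + 10.6 + 9.3 + 9.4 + 9.6 + 8.7 + 10.2 + 10.6 + 9.9 + 13.3 + 8.6) / 13 = 9.7615
Moving ranges: 3.2, 1.6, 1.7, 1.3, 0.1, 0.2, 0.9, 1.5, 0.4, 0.7, 3.4, 4.7; M̄R̄ = 19.7000 / 12 = 1.6417
LCL = X̄ − 3·M̄R̄/d₂ = 9.7615 − 3 × 1.6417 / 1.128 = 5.3954

5.40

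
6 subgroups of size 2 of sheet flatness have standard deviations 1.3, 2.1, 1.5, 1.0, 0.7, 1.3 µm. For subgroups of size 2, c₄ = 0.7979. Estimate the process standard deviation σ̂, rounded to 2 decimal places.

1.65

s̄ = (1.3 + 2.1 + 1.5 + 1.0 + 0.7 + 1.3) / 6 = 1.3167
σ̂ = s̄ / c₄ = 1.3167 / 0.7979 = 1.6502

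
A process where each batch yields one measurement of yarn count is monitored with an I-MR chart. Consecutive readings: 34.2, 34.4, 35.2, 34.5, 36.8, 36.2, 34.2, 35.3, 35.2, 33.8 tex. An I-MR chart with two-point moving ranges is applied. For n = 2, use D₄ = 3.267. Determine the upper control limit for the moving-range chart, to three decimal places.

Moving ranges: 0.2, 0.8, 0.7, 2.3, 0.6, 2.0, 1.1, 0.1, 1.4; M̄R̄ = 9.2000 / 9 = 1.0222
UCL_MR = D₄·M̄R̄ = 3.267 × 1.0222 = 3.3396

3.340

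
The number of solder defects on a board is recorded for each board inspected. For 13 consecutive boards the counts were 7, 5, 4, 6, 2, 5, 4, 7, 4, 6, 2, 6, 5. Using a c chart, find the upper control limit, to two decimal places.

c̄ = (7 + 5 + 4 + 6 + 2 + 5 + 4 + 7 + 4 + 6 + 2 + 6 + 5) / 13 = 63 / 13 = 4.8462
UCL = c̄ + 3√c̄ = 4.8462 + 3 × √4.8462 = 4.8462 + 3 × 2.2014 = 11.4503

11.45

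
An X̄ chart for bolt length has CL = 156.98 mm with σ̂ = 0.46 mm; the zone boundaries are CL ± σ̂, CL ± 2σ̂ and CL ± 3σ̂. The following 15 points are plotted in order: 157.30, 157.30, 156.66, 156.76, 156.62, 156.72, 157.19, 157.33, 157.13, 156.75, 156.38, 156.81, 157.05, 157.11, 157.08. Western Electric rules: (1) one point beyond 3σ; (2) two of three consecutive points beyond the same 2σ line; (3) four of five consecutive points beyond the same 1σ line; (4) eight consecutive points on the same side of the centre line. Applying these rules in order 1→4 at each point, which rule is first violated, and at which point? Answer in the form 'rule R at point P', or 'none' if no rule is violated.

none

Zone of each point (C = within 1σ̂, B = 1σ̂–2σ̂, A = 2σ̂–3σ̂, * = beyond 3σ̂; sign = side of CL): 1:+C, 2:+C, 3:-C, 4:-C, 5:-C, 6:-C, 7:+C, 8:+C, 9:+C, 10:-C, 11:-B, 12:-C, 13:+C, 14:+C, 15:+C
No rule fires across all 15 points.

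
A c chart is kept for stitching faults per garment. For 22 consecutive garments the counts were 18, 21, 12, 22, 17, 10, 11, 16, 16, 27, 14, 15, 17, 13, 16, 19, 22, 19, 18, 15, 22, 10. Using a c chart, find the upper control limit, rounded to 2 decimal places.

29.12

c̄ = (18 + 21 + 12 + 22 + 17 + 10 + 11 + 16 + 16 + 27 + 14 + 15 + 17 + 13 + 16 + 19 + 22 + 19 + 18 + 15 + 22 + 10) / 22 = 370 / 22 = 16.8182
UCL = c̄ + 3√c̄ = 16.8182 + 3 × √16.8182 = 16.8182 + 3 × 4.1010 = 29.1212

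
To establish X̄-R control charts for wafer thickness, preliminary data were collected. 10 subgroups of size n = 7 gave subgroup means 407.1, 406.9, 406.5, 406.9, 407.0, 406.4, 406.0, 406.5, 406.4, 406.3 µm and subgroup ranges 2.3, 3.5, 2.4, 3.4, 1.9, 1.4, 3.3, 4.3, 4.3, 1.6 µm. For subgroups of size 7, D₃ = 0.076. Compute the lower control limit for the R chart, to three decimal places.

0.216

R̄ = (2.3 + 3.5 + 2.4 + 3.4 + 1.9 + 1.4 + 3.3 + 4.3 + 4.3 + 1.6) / 10 = 28.4000 / 10 = 2.8400
LCL_R = D₃·R̄ = 0.076 × 2.8400 = 0.2158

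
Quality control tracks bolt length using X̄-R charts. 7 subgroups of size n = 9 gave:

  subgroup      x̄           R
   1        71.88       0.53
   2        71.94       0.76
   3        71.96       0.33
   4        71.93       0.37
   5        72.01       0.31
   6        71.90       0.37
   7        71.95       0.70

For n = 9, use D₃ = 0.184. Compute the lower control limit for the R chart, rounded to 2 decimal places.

0.09

R̄ = (0.53 + 0.76 + 0.33 + 0.37 + 0.31 + 0.37 + 0.70) / 7 = 3.3700 / 7 = 0.4814
LCL_R = D₃·R̄ = 0.184 × 0.4814 = 0.0886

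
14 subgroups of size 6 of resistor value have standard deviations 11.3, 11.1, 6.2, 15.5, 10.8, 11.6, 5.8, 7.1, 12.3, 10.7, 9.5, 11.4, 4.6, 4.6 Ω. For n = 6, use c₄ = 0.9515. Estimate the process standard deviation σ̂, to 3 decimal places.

s̄ = (11.3 + 11.1 + 6.2 + 15.5 + 10.8 + 11.6 + 5.8 + 7.1 + 12.3 + 10.7 + 9.5 + 11.4 + 4.6 + 4.6) / 14 = 9.4643
σ̂ = s̄ / c₄ = 9.4643 / 0.9515 = 9.9467

9.947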